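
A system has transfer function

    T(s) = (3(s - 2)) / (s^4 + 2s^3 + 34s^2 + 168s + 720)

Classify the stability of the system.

unstable

The denominator s^4 + 2s^3 + 34s^2 + 168s + 720 factors as (s^2 + 6s + 18)(s^2 - 4s + 40), giving poles at s = -3 + 3j, -3 - 3j, 2 + 6j, 2 - 6j.
Since the pole(s) at s = 2 ± 6j lie in the right half-plane, the system is unstable.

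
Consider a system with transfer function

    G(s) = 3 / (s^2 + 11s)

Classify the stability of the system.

The denominator s^2 + 11s factors as s(s + 11), giving poles at s = 0, -11.
Since the simple pole(s) at s = 0 lie on the jω-axis with none in the right half-plane, the system is marginally stable.

marginally stable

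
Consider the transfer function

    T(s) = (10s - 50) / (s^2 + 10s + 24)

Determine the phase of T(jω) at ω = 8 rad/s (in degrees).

At s = j8: numerator = -50 + j80, denominator = -40 + j80.
∠T = ∠num − ∠den = 122.01° − (116.57°) = 5.440°.

∠T(j8) ≈ 5.440°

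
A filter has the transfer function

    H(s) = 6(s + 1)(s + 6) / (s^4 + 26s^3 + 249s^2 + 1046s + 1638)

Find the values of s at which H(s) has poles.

The poles are the roots of the denominator s^4 + 26s^3 + 249s^2 + 1046s + 1638 = 0.
Trying s = -7: the polynomial evaluates to 0, so (s + 7) is a factor.
Dividing out leaves s^3 + 19s^2 + 116s + 234 = 0.
This factors further as (s^2 + 10s + 26)(s + 9) = 0.

s = -7, -5 ± j, -9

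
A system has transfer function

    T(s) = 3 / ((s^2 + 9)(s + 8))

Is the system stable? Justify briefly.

The poles can be read from the denominator factors: s = ±3j, -8.
Since the simple pole(s) at s = 3j, -3j lie on the jω-axis with none in the right half-plane, the system is marginally stable.

marginally stable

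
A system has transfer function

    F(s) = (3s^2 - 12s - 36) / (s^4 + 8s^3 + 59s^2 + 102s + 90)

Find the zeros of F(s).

Set the numerator to zero: 3s^2 - 12s - 36 = 0, i.e. 3·(s^2 - 4s - 12) = 0.
Factoring: (s + 2)(s - 6) = 0.

s = -2, 6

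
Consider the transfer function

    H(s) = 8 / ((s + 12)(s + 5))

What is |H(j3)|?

Substitute s = j3: numerator = 8, denominator = 51 + j51.
|H(j3)| = |8| / |51 + j51| = 8 / 72.125 ≈ 0.1109.

|H(j3)| ≈ 0.1109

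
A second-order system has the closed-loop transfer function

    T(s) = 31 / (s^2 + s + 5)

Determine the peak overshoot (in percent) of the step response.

%OS ≈ 48.6%

Comparing s^2 + s + 5 to s^2 + 2ζωₙs + ωₙ²: ωₙ = √5 ≈ 2.236 rad/s and ζ = 1/(2·√5) ≈ 0.2236.
%OS = 100·exp(−πζ/√(1−ζ²)) = 100·exp(−π·0.2236/√(1−0.2236²)) ≈ 48.6%.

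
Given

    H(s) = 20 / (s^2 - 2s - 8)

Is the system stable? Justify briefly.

unstable

The denominator s^2 - 2s - 8 factors as (s + 2)(s - 4), giving poles at s = -2, 4.
Since the pole(s) at s = 4 lie in the right half-plane, the system is unstable.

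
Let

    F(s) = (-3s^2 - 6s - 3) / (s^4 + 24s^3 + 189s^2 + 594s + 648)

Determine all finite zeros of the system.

Set the numerator to zero: -3s^2 - 6s - 3 = 0, i.e. -3·(s^2 + 2s + 1) = 0.
Factoring: (s + 1)^2 = 0.

s = -1, -1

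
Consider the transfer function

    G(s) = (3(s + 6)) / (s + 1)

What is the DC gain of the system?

At s = 0 each factor (s + a) contributes a and each (s^2 + bs + c) contributes c.
G(0) = 3·(6) / ((1)) = 18/1 = 18.

G(0) = 18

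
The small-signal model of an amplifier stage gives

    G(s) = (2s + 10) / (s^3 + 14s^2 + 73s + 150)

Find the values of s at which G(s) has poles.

s = -4 + 3j, -4 - 3j, -6

The poles are the roots of the denominator s^3 + 14s^2 + 73s + 150 = 0.
Trying s = -6: the polynomial evaluates to 0, so (s + 6) is a factor.
Dividing out leaves s^2 + 8s + 25 = 0.
The quadratic formula then gives s = -4 ± 3j.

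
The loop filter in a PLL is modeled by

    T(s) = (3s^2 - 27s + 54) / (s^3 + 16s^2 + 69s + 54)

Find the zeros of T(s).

s = 3, 6

Set the numerator to zero: 3s^2 - 27s + 54 = 0, i.e. 3·(s^2 - 9s + 18) = 0.
Factoring: (s - 3)(s - 6) = 0.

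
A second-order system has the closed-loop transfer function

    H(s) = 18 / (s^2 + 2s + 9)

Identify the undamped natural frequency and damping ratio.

Compare the denominator to the standard form s^2 + 2ζωₙs + ωₙ².
ωₙ² = 9, so ωₙ = 3 rad/s.
2ζωₙ = 2, so ζ = 2/(2·3) ≈ 0.3333.
With ζ = 0.3333 the response is underdamped.

ωₙ = 3 rad/s, ζ ≈ 0.3333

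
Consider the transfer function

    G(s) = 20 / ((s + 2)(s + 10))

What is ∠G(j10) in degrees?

At s = j10: numerator = 20, denominator = -80 + j120.
∠G = ∠num − ∠den = 0° − (123.69°) = -123.7°.

∠G(j10) ≈ -123.7°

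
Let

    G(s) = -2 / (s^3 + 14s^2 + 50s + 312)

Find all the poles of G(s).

s = -1 ± 5j, -12

The poles are the roots of the denominator s^3 + 14s^2 + 50s + 312 = 0.
Trying s = -12: the polynomial evaluates to 0, so (s + 12) is a factor.
Dividing out leaves s^2 + 2s + 26 = 0.
The quadratic formula then gives s = -1 ± 5j.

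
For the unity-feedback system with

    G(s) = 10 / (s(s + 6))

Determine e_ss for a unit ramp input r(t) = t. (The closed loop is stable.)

e_ss = 0.6000

G(s) has one pole at the origin.
This is a Type 1 system. Kv = lim_{s→0} s·G(s) = 10/6 = 5/3.
e_ss = 1/Kv = 1/(5/3) = 3/5 ≈ 0.6000.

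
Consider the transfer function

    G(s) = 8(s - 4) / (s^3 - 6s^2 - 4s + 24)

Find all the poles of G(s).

The poles are the roots of the denominator s^3 - 6s^2 - 4s + 24 = 0.
Trying s = -2: the polynomial evaluates to 0, so (s + 2) is a factor.
Dividing out leaves s^2 - 8s + 12 = 0.
Factoring the quadratic: (s - 2)(s - 6) = 0.

s = -2, 2, 6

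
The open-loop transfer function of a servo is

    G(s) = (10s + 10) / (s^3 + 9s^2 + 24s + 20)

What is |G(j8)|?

Substitute s = j8: numerator = 10 + j80, denominator = -556 - j320.
|G(j8)| = |10 + j80| / |-556 - j320| = 80.623 / 641.51 ≈ 0.1257.

|G(j8)| ≈ 0.1257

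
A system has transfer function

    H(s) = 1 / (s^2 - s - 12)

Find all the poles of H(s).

The poles are the roots of the denominator s^2 - s - 12 = 0.
Factoring: (s - 4)(s + 3) = 0, so s = 4 and s = -3.

s = 4, -3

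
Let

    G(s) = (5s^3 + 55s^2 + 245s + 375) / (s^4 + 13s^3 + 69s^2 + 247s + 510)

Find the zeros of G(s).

Set the numerator to zero: 5s^3 + 55s^2 + 245s + 375 = 0, i.e. 5·(s^3 + 11s^2 + 49s + 75) = 0.
Factoring: (s^2 + 8s + 25)(s + 3) = 0.

s = -4 + 3j, -4 - 3j, -3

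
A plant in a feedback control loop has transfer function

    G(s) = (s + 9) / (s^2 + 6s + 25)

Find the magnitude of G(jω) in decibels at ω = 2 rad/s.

|G(j2)|_dB ≈ -8.38 dB

Substitute s = j2: numerator = 9 + j2, denominator = 21 + j12.
|G(j2)| = |9 + j2| / |21 + j12| = 9.2195 / 24.187 ≈ 0.3812.
In decibels: 20·log₁₀(0.3812) ≈ -8.38 dB.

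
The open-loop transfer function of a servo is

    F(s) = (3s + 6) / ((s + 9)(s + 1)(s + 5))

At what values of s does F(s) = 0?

s = -2

Set the numerator to zero: 3s + 6 = 0, i.e. 3·(s + 2) = 0.
So s = -2.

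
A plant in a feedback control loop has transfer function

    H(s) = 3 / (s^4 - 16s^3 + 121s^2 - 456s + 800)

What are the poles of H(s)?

The poles are the roots of the denominator s^4 - 16s^3 + 121s^2 - 456s + 800 = 0.
No real roots exist; factor into two real quadratics: (s^2 - 8s + 32)(s^2 - 8s + 25) = 0.
Each quadratic gives a conjugate pair via the quadratic formula.

s = 4 + 4j, 4 - 4j, 4 + 3j, 4 - 3j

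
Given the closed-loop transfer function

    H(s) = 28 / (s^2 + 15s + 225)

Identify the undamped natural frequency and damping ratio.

Compare the denominator to the standard form s^2 + 2ζωₙs + ωₙ².
ωₙ² = 225, so ωₙ = 15 rad/s.
2ζωₙ = 15, so ζ = 15/(2·15) = 0.5.
With ζ = 0.5 the response is underdamped.

ωₙ = 15 rad/s, ζ = 0.5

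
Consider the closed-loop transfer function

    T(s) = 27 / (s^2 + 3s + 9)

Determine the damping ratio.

ζ = 0.5

Compare the denominator to the standard form s^2 + 2ζωₙs + ωₙ².
ωₙ² = 9, so ωₙ = 3 rad/s.
2ζωₙ = 3, so ζ = 3/(2·3) = 0.5.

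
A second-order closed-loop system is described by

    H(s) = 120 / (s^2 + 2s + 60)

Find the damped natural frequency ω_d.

ω_d ≈ 7.681 rad/s

Comparing s^2 + 2s + 60 to s^2 + 2ζωₙs + ωₙ²: ωₙ = √60 ≈ 7.746 rad/s and ζ = 2/(2·√60) ≈ 0.1291.
ζωₙ = 2/2 = 1, so ω_d = ωₙ√(1−ζ²) = √(ωₙ² − (ζωₙ)²) = √(60 − 1²) = √59 ≈ 7.681 rad/s.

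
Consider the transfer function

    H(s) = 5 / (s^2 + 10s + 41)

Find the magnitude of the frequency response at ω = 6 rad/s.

|H(j6)| ≈ 0.08305

Substitute s = j6: numerator = 5, denominator = 5 + j60.
|H(j6)| = |5| / |5 + j60| = 5 / 60.208 ≈ 0.08305.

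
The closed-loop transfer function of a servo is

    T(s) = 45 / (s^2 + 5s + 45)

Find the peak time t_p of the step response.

Comparing s^2 + 5s + 45 to s^2 + 2ζωₙs + ωₙ²: ωₙ = √45 ≈ 6.708 rad/s and ζ = 5/(2·√45) ≈ 0.3727.
ζωₙ = 5/2 = 2.5, so ω_d = ωₙ√(1−ζ²) = √(ωₙ² − (ζωₙ)²) = √(45 − 2.5²) = √38.75 ≈ 6.225 rad/s.
t_p = π/ω_d = π/6.225 ≈ 0.5047 s.

t_p ≈ 0.5047 s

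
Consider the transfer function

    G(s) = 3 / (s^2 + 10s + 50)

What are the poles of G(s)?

The poles are the roots of the denominator s^2 + 10s + 50 = 0.
Using the quadratic formula: s = (-10 ± √(-100))/2 = -5 ± 5j.

s = -5 ± 5j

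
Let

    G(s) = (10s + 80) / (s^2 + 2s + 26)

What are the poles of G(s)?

s = -1 + 5j, -1 - 5j

The poles are the roots of the denominator s^2 + 2s + 26 = 0.
Using the quadratic formula: s = (-2 ± √(-100))/2 = -1 ± 5j.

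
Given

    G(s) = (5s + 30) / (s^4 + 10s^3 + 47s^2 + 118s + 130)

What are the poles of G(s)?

s = -2 + 3j, -2 - 3j, -3 + j, -3 - j

The poles are the roots of the denominator s^4 + 10s^3 + 47s^2 + 118s + 130 = 0.
No real roots exist; factor into two real quadratics: (s^2 + 4s + 13)(s^2 + 6s + 10) = 0.
Each quadratic gives a conjugate pair via the quadratic formula.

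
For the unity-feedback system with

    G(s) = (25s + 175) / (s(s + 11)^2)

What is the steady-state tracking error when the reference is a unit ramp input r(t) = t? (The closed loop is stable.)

G(s) has one pole at the origin.
This is a Type 1 system. Kv = lim_{s→0} s·G(s) = 175/121.
e_ss = 1/Kv = 1/(175/121) = 121/175 ≈ 0.6914.

e_ss = 0.6914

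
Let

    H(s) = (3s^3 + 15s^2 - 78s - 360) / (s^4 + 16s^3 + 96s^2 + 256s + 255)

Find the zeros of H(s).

s = -6, 5, -4

Set the numerator to zero: 3s^3 + 15s^2 - 78s - 360 = 0, i.e. 3·(s^3 + 5s^2 - 26s - 120) = 0.
Factoring: (s + 6)(s - 5)(s + 4) = 0.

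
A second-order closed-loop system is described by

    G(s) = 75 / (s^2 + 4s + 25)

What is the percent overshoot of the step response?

Comparing s^2 + 4s + 25 to s^2 + 2ζωₙs + ωₙ²: ωₙ = 5 rad/s and ζ = 4/(2·5) = 0.4.
%OS = 100·exp(−πζ/√(1−ζ²)) = 100·exp(−π·0.4/√(1−0.4²)) ≈ 25.4%.

%OS ≈ 25.4%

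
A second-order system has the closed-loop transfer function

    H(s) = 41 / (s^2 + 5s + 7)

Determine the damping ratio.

ζ ≈ 0.9449

Compare the denominator to the standard form s^2 + 2ζωₙs + ωₙ².
ωₙ² = 7, so ωₙ = √7 ≈ 2.646 rad/s.
2ζωₙ = 5, so ζ = 5/(2·√7) ≈ 0.9449.
With ζ = 0.9449 the response is underdamped.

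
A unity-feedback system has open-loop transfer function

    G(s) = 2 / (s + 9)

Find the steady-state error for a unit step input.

G(s) has no poles at the origin.
This is a Type 0 system. Kp = lim_{s→0} G(s) = 2/9.
e_ss = 1/(1 + Kp) = 1/(1 + 2/9) = 9/11 ≈ 0.8182.

e_ss = 0.8182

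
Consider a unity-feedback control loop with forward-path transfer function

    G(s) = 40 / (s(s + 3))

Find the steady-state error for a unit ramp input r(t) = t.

G(s) has one pole at the origin.
This is a Type 1 system. Kv = lim_{s→0} s·G(s) = 40/3.
e_ss = 1/Kv = 1/(40/3) = 3/40 ≈ 0.07500.

e_ss = 0.07500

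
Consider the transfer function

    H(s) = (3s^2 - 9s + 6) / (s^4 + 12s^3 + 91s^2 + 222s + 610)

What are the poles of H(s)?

The poles are the roots of the denominator s^4 + 12s^3 + 91s^2 + 222s + 610 = 0.
No real roots exist; factor into two real quadratics: (s^2 + 10s + 61)(s^2 + 2s + 10) = 0.
Each quadratic gives a conjugate pair via the quadratic formula.

s = -5 + 6j, -5 - 6j, -1 + 3j, -1 - 3j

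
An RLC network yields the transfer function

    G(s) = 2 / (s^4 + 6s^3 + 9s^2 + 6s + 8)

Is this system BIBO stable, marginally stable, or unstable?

The denominator s^4 + 6s^3 + 9s^2 + 6s + 8 factors as (s^2 + 1)(s + 4)(s + 2), giving poles at s = ±j, -4, -2.
Since the simple pole(s) at s = j, -j lie on the jω-axis with none in the right half-plane, the system is marginally stable.

marginally stable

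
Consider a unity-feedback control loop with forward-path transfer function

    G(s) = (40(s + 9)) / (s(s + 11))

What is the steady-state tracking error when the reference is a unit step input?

G(s) has one pole at the origin.
This is a Type 1 system; for a step input the steady-state error is zero.

e_ss = 0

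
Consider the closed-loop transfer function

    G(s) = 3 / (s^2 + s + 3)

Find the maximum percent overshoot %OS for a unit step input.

Comparing s^2 + s + 3 to s^2 + 2ζωₙs + ωₙ²: ωₙ = √3 ≈ 1.732 rad/s and ζ = 1/(2·√3) ≈ 0.2887.
%OS = 100·exp(−πζ/√(1−ζ²)) = 100·exp(−π·0.2887/√(1−0.2887²)) ≈ 38.8%.

%OS ≈ 38.8%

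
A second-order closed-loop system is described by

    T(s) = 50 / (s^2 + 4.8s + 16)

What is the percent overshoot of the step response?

Comparing s^2 + 4.8s + 16 to s^2 + 2ζωₙs + ωₙ²: ωₙ = 4 rad/s and ζ = 4.8/(2·4) = 0.6.
%OS = 100·exp(−πζ/√(1−ζ²)) = 100·exp(−π·0.6/√(1−0.6²)) ≈ 9.48%.

%OS ≈ 9.48%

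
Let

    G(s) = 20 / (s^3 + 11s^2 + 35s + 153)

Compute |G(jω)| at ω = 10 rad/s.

Substitute s = j10: numerator = 20, denominator = -947 - j650.
|G(j10)| = |20| / |-947 - j650| = 20 / 1148.6 ≈ 0.01741.

|G(j10)| ≈ 0.01741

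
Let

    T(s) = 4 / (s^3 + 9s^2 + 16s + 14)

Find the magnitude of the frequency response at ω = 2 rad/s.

Substitute s = j2: numerator = 4, denominator = -22 + j24.
|T(j2)| = |4| / |-22 + j24| = 4 / 32.558 ≈ 0.1229.

|T(j2)| ≈ 0.1229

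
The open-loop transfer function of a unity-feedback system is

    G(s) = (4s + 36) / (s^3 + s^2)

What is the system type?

Factor s from the denominator: s^3 + s^2 = s^2·(s + 1).
There are 2 poles at the origin, so the system is Type 2.

Type 2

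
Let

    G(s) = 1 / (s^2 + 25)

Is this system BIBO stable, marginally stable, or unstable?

marginally stable

The poles can be read from the denominator factors: s = ±5j.
Since the simple pole(s) at s = 5j, -5j lie on the jω-axis with none in the right half-plane, the system is marginally stable.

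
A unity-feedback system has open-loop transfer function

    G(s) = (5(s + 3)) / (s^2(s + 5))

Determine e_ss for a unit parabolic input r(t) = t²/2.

e_ss = 0.3333

G(s) has 2 poles at the origin.
This is a Type 2 system. Ka = lim_{s→0} s^2·G(s) = 15/5 = 3.
e_ss = 1/Ka = 1/(3) = 1/3 ≈ 0.3333.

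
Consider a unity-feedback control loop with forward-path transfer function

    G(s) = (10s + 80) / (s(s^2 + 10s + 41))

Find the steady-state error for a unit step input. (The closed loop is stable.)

e_ss = 0

G(s) has one pole at the origin.
This is a Type 1 system; for a step input the steady-state error is zero.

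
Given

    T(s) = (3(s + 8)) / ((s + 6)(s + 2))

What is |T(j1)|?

|T(j1)| ≈ 1.778

Substitute s = j1: numerator = 24 + j3, denominator = 11 + j8.
|T(j1)| = |24 + j3| / |11 + j8| = 24.187 / 13.601 ≈ 1.778.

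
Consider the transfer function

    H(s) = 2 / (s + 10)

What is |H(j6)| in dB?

Substitute s = j6: numerator = 2, denominator = 10 + j6.
|H(j6)| = |2| / |10 + j6| = 2 / 11.662 ≈ 0.1715.
In decibels: 20·log₁₀(0.1715) ≈ -15.3 dB.

|H(j6)|_dB ≈ -15.3 dB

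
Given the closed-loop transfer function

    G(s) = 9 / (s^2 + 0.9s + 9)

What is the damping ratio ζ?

ζ = 0.15

Compare the denominator to the standard form s^2 + 2ζωₙs + ωₙ².
ωₙ² = 9, so ωₙ = 3 rad/s.
2ζωₙ = 0.9, so ζ = 0.9/(2·3) = 0.15.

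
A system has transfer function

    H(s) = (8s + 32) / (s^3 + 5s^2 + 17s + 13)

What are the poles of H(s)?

The poles are the roots of the denominator s^3 + 5s^2 + 17s + 13 = 0.
Trying s = -1: the polynomial evaluates to 0, so (s + 1) is a factor.
Dividing out leaves s^2 + 4s + 13 = 0.
The quadratic formula then gives s = -2 ± 3j.

s = -2 ± 3j, -1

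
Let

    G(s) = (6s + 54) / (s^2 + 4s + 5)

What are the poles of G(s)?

s = -2 ± j

The poles are the roots of the denominator s^2 + 4s + 5 = 0.
Using the quadratic formula: s = (-4 ± √(-4))/2 = -2 ± 1j.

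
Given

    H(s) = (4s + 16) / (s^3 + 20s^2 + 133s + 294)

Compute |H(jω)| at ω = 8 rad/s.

Substitute s = j8: numerator = 16 + j32, denominator = -986 + j552.
|H(j8)| = |16 + j32| / |-986 + j552| = 35.777 / 1130 ≈ 0.03166.

|H(j8)| ≈ 0.03166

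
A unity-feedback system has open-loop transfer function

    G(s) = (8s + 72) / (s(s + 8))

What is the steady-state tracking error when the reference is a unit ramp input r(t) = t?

G(s) has one pole at the origin.
This is a Type 1 system. Kv = lim_{s→0} s·G(s) = 72/8 = 9.
e_ss = 1/Kv = 1/(9) = 1/9 ≈ 0.1111.

e_ss = 0.1111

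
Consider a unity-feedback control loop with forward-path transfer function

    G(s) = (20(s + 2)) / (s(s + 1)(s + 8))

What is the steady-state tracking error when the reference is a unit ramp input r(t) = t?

G(s) has one pole at the origin.
This is a Type 1 system. Kv = lim_{s→0} s·G(s) = 40/8 = 5.
e_ss = 1/Kv = 1/(5) = 1/5 ≈ 0.2000.

e_ss = 0.2000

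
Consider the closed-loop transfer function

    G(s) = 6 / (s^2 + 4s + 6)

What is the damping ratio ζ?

Compare the denominator to the standard form s^2 + 2ζωₙs + ωₙ².
ωₙ² = 6, so ωₙ = √6 ≈ 2.449 rad/s.
2ζωₙ = 4, so ζ = 4/(2·√6) ≈ 0.8165.

ζ ≈ 0.8165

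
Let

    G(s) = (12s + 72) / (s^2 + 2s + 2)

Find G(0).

G(0) = 36

Set s = 0: G(0) = (72) / (2) = 36.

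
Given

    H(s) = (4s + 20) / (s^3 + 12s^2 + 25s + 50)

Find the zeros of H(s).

s = -5

Set the numerator to zero: 4s + 20 = 0, i.e. 4·(s + 5) = 0.
So s = -5.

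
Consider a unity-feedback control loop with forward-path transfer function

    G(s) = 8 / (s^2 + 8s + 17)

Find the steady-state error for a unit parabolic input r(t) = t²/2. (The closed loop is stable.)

G(s) has no poles at the origin.
This is a Type 0 system; Ka = lim_{s→0} s^2·G(s) = 0, so the steady-state error for a parabola input is infinite.

e_ss = ∞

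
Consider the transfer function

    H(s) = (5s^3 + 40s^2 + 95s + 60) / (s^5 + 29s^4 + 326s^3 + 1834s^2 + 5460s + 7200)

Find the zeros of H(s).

Set the numerator to zero: 5s^3 + 40s^2 + 95s + 60 = 0, i.e. 5·(s^3 + 8s^2 + 19s + 12) = 0.
Factoring: (s + 1)(s + 3)(s + 4) = 0.

s = -1, -3, -4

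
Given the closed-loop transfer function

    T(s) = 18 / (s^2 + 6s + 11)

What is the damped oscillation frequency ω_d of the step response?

Comparing s^2 + 6s + 11 to s^2 + 2ζωₙs + ωₙ²: ωₙ = √11 ≈ 3.317 rad/s and ζ = 6/(2·√11) ≈ 0.9045.
ζωₙ = 6/2 = 3, so ω_d = ωₙ√(1−ζ²) = √(ωₙ² − (ζωₙ)²) = √(11 − 3²) = √2 ≈ 1.414 rad/s.

ω_d ≈ 1.414 rad/s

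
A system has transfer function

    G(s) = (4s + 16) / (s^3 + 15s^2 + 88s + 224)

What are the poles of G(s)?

s = -4 + 4j, -4 - 4j, -7

The poles are the roots of the denominator s^3 + 15s^2 + 88s + 224 = 0.
Trying s = -7: the polynomial evaluates to 0, so (s + 7) is a factor.
Dividing out leaves s^2 + 8s + 32 = 0.
The quadratic formula then gives s = -4 ± 4j.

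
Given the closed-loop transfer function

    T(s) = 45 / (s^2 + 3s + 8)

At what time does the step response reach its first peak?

t_p ≈ 1.310 s

Comparing s^2 + 3s + 8 to s^2 + 2ζωₙs + ωₙ²: ωₙ = √8 ≈ 2.828 rad/s and ζ = 3/(2·√8) ≈ 0.5303.
ζωₙ = 3/2 = 1.5, so ω_d = ωₙ√(1−ζ²) = √(ωₙ² − (ζωₙ)²) = √(8 − 1.5²) = √5.75 ≈ 2.398 rad/s.
t_p = π/ω_d = π/2.398 ≈ 1.310 s.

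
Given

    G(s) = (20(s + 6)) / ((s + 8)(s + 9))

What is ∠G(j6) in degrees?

∠G(j6) ≈ -25.56°

At s = j6: numerator = 120 + j120, denominator = 36 + j102.
∠G = ∠num − ∠den = 45° − (70.560°) = -25.56°.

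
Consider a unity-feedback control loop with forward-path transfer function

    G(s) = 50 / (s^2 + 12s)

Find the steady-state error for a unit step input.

e_ss = 0

G(s) has one pole at the origin.
This is a Type 1 system; for a step input the steady-state error is zero.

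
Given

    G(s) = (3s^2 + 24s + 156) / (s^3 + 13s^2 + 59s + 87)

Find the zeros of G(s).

s = -4 + 6j, -4 - 6j

Set the numerator to zero: 3s^2 + 24s + 156 = 0, i.e. 3·(s^2 + 8s + 52) = 0.
Factoring: (s^2 + 8s + 52) = 0.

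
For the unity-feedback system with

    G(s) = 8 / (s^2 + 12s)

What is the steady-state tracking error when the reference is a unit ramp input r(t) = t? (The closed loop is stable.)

e_ss = 1.500

G(s) has one pole at the origin.
This is a Type 1 system. Kv = lim_{s→0} s·G(s) = 8/12 = 2/3.
e_ss = 1/Kv = 1/(2/3) = 3/2 ≈ 1.500.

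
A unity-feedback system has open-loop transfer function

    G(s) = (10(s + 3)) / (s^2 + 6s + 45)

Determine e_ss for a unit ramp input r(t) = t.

G(s) has no poles at the origin.
This is a Type 0 system; Kv = lim_{s→0} s·G(s) = 0, so the steady-state error for a ramp input is infinite.

e_ss = ∞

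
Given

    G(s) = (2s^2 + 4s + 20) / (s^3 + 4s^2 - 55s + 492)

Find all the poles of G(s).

The poles are the roots of the denominator s^3 + 4s^2 - 55s + 492 = 0.
Trying s = -12: the polynomial evaluates to 0, so (s + 12) is a factor.
Dividing out leaves s^2 - 8s + 41 = 0.
The quadratic formula then gives s = 4 ± 5j.

s = 4 + 5j, 4 - 5j, -12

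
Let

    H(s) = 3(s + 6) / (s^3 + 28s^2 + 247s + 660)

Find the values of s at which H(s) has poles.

The poles are the roots of the denominator s^3 + 28s^2 + 247s + 660 = 0.
Trying s = -12: the polynomial evaluates to 0, so (s + 12) is a factor.
Dividing out leaves s^2 + 16s + 55 = 0.
Factoring the quadratic: (s + 5)(s + 11) = 0.

s = -12, -5, -11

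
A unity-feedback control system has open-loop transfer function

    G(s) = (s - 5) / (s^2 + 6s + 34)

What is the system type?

Type 0

The denominator has no factor of s at the origin — no free integrator — so this is a Type 0 system.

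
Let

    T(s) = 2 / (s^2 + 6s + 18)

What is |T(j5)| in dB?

Substitute s = j5: numerator = 2, denominator = -7 + j30.
|T(j5)| = |2| / |-7 + j30| = 2 / 30.806 ≈ 0.06492.
In decibels: 20·log₁₀(0.06492) ≈ -23.8 dB.

|T(j5)|_dB ≈ -23.8 dB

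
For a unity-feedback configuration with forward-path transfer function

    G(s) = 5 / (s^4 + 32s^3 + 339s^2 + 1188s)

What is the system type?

Type 1

Factor s from the denominator: s^4 + 32s^3 + 339s^2 + 1188s = s·(s^3 + 32s^2 + 339s + 1188).
There is 1 pole at the origin, so the system is Type 1.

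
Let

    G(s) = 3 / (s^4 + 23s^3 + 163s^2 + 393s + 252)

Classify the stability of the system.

stable

The denominator s^4 + 23s^3 + 163s^2 + 393s + 252 factors as (s + 1)(s + 12)(s + 7)(s + 3), giving poles at s = -1, -12, -7, -3.
Since all poles lie strictly in the left half-plane, the system is stable.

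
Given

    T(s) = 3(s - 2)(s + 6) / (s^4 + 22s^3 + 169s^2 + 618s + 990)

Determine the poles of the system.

s = -3 + 3j, -3 - 3j, -11, -5

The poles are the roots of the denominator s^4 + 22s^3 + 169s^2 + 618s + 990 = 0.
Trying s = -11: the polynomial evaluates to 0, so (s + 11) is a factor.
Dividing out leaves s^3 + 11s^2 + 48s + 90 = 0.
This factors further as (s^2 + 6s + 18)(s + 5) = 0.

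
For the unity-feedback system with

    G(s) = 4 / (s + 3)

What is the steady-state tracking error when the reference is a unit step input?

G(s) has no poles at the origin.
This is a Type 0 system. Kp = lim_{s→0} G(s) = 4/3.
e_ss = 1/(1 + Kp) = 1/(1 + 4/3) = 3/7 ≈ 0.4286.

e_ss = 0.4286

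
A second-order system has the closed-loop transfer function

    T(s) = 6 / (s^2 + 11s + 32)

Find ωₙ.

Compare the denominator to the standard form s^2 + 2ζωₙs + ωₙ².
ωₙ² = 32, so ωₙ = √32 ≈ 5.657 rad/s.

ωₙ ≈ 5.657 rad/s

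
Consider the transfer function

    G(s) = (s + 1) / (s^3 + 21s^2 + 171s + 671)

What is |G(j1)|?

Substitute s = j1: numerator = 1 + j1, denominator = 650 + j170.
|G(j1)| = |1 + j1| / |650 + j170| = 1.4142 / 671.86 ≈ 0.002105.

|G(j1)| ≈ 0.002105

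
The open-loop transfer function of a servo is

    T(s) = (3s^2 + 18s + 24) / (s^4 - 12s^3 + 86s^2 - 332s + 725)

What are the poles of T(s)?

s = 4 ± 3j, 2 ± 5j

The poles are the roots of the denominator s^4 - 12s^3 + 86s^2 - 332s + 725 = 0.
No real roots exist; factor into two real quadratics: (s^2 - 8s + 25)(s^2 - 4s + 29) = 0.
Each quadratic gives a conjugate pair via the quadratic formula.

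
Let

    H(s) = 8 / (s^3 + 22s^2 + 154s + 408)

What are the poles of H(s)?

The poles are the roots of the denominator s^3 + 22s^2 + 154s + 408 = 0.
Trying s = -12: the polynomial evaluates to 0, so (s + 12) is a factor.
Dividing out leaves s^2 + 10s + 34 = 0.
The quadratic formula then gives s = -5 ± 3j.

s = -5 + 3j, -5 - 3j, -12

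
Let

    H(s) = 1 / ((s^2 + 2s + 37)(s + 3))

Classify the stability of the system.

The poles can be read from the denominator factors: s = -1 ± 6j, -3.
Since all poles lie strictly in the left half-plane, the system is stable.

stable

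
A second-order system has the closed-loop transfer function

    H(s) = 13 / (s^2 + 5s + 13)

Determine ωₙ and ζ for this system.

Compare the denominator to the standard form s^2 + 2ζωₙs + ωₙ².
ωₙ² = 13, so ωₙ = √13 ≈ 3.606 rad/s.
2ζωₙ = 5, so ζ = 5/(2·√13) ≈ 0.6934.
With ζ = 0.6934 the response is underdamped.

ωₙ ≈ 3.606 rad/s, ζ ≈ 0.6934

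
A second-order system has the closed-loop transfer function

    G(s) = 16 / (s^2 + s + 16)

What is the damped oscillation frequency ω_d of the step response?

ω_d ≈ 3.969 rad/s

Comparing s^2 + s + 16 to s^2 + 2ζωₙs + ωₙ²: ωₙ = 4 rad/s and ζ = 1/(2·4) = 0.125.
ζωₙ = 1/2 = 0.5, so ω_d = ωₙ√(1−ζ²) = √(ωₙ² − (ζωₙ)²) = √(16 − 0.5²) = √15.75 ≈ 3.969 rad/s.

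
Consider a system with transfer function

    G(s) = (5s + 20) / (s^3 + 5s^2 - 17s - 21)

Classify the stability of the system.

unstable

The denominator s^3 + 5s^2 - 17s - 21 factors as (s + 7)(s + 1)(s - 3), giving poles at s = -7, -1, 3.
Since the pole(s) at s = 3 lie in the right half-plane, the system is unstable.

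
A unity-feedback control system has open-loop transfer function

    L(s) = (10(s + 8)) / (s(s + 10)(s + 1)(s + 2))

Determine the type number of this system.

Type 1

The denominator has 1 factor of s at the origin (free integrator), so this is a Type 1 system.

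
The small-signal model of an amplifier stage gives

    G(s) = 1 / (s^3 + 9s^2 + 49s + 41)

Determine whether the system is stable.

The denominator s^3 + 9s^2 + 49s + 41 factors as (s^2 + 8s + 41)(s + 1), giving poles at s = -4 + 5j, -4 - 5j, -1.
Since all poles lie strictly in the left half-plane, the system is stable.

stable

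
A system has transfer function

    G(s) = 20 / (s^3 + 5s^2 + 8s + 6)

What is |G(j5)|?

Substitute s = j5: numerator = 20, denominator = -119 - j85.
|G(j5)| = |20| / |-119 - j85| = 20 / 146.24 ≈ 0.1368.

|G(j5)| ≈ 0.1368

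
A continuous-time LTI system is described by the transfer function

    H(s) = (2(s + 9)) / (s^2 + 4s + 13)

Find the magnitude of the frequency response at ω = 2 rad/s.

|H(j2)| ≈ 1.531

Substitute s = j2: numerator = 18 + j4, denominator = 9 + j8.
|H(j2)| = |18 + j4| / |9 + j8| = 18.439 / 12.042 ≈ 1.531.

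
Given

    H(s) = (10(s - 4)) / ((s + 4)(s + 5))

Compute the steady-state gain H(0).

H(0) = -2

At s = 0 each factor (s + a) contributes a and each (s^2 + bs + c) contributes c.
H(0) = 10·(-4) / ((4) · (5)) = -40/20 = -2.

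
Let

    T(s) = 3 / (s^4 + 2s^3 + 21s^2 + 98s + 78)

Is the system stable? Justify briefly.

The denominator s^4 + 2s^3 + 21s^2 + 98s + 78 factors as (s + 3)(s + 1)(s^2 - 2s + 26), giving poles at s = -3, -1, 1 + 5j, 1 - 5j.
Since the pole(s) at s = 1 ± 5j lie in the right half-plane, the system is unstable.

unstable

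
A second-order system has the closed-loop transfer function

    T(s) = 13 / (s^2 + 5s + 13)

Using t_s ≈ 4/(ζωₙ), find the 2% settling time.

t_s ≈ 1.600 s

Comparing s^2 + 5s + 13 to s^2 + 2ζωₙs + ωₙ²: ωₙ = √13 ≈ 3.606 rad/s and ζ = 5/(2·√13) ≈ 0.6934.
ζωₙ = 5/2 = 2.5, so t_s ≈ 4/(ζωₙ) = 4/2.5 = 1.600 s.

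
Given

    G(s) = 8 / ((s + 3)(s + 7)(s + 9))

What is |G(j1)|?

|G(j1)| ≈ 0.03951

Substitute s = j1: numerator = 8, denominator = 170 + j110.
|G(j1)| = |8| / |170 + j110| = 8 / 202.48 ≈ 0.03951.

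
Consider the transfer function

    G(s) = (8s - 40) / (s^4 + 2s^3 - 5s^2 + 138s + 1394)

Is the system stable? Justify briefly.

The denominator s^4 + 2s^3 - 5s^2 + 138s + 1394 factors as (s^2 + 10s + 34)(s^2 - 8s + 41), giving poles at s = -5 ± 3j, 4 ± 5j.
Since the pole(s) at s = 4 + 5j, 4 - 5j lie in the right half-plane, the system is unstable.

unstable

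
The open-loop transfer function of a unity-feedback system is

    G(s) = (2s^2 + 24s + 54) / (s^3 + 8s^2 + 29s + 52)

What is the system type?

The denominator has no factor of s at the origin — no free integrator — so this is a Type 0 system.

Type 0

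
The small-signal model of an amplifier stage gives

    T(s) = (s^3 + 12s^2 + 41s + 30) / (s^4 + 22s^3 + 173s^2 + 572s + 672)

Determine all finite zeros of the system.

s = -5, -1, -6

Set the numerator to zero: s^3 + 12s^2 + 41s + 30 = 0.
Factoring: (s + 5)(s + 1)(s + 6) = 0.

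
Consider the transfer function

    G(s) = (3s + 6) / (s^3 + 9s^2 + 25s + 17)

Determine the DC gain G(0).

Set s = 0: G(0) = (6) / (17) = 6/17.

G(0) = 6/17 ≈ 0.3529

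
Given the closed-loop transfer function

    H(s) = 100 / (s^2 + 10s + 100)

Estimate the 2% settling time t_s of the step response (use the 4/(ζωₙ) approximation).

t_s ≈ 0.8000 s

Comparing s^2 + 10s + 100 to s^2 + 2ζωₙs + ωₙ²: ωₙ = 10 rad/s and ζ = 10/(2·10) = 0.5.
ζωₙ = 10/2 = 5, so t_s ≈ 4/(ζωₙ) = 4/5 = 0.8000 s.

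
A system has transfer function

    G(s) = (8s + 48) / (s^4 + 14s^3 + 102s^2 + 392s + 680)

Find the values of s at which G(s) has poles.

The poles are the roots of the denominator s^4 + 14s^3 + 102s^2 + 392s + 680 = 0.
No real roots exist; factor into two real quadratics: (s^2 + 8s + 20)(s^2 + 6s + 34) = 0.
Each quadratic gives a conjugate pair via the quadratic formula.

s = -4 + 2j, -4 - 2j, -3 + 5j, -3 - 5j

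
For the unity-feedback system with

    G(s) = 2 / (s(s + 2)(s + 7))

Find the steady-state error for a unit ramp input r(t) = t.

G(s) has one pole at the origin.
This is a Type 1 system. Kv = lim_{s→0} s·G(s) = 2/14 = 1/7.
e_ss = 1/Kv = 1/(1/7) = 7.

e_ss = 7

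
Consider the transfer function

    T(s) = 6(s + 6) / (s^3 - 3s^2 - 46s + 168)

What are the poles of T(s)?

The poles are the roots of the denominator s^3 - 3s^2 - 46s + 168 = 0.
Trying s = 4: the polynomial evaluates to 0, so (s - 4) is a factor.
Dividing out leaves s^2 + s - 42 = 0.
Factoring the quadratic: (s + 7)(s - 6) = 0.

s = 4, -7, 6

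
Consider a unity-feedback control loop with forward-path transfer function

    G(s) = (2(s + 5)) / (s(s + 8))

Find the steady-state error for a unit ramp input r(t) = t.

e_ss = 0.8000

G(s) has one pole at the origin.
This is a Type 1 system. Kv = lim_{s→0} s·G(s) = 10/8 = 5/4.
e_ss = 1/Kv = 1/(5/4) = 4/5 ≈ 0.8000.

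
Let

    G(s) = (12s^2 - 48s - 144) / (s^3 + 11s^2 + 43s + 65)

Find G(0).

G(0) = -144/65 ≈ -2.215

Set s = 0: G(0) = (-144) / (65) = -144/65.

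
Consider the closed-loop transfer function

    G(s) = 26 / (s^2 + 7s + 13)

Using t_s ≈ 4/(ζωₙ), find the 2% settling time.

t_s ≈ 1.143 s

Comparing s^2 + 7s + 13 to s^2 + 2ζωₙs + ωₙ²: ωₙ = √13 ≈ 3.606 rad/s and ζ = 7/(2·√13) ≈ 0.9707.
ζωₙ = 7/2 = 3.5, so t_s ≈ 4/(ζωₙ) = 4/3.5 ≈ 1.143 s.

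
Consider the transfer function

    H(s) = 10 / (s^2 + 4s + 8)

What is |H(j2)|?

|H(j2)| ≈ 1.118

Substitute s = j2: numerator = 10, denominator = 4 + j8.
|H(j2)| = |10| / |4 + j8| = 10 / 8.9443 ≈ 1.118.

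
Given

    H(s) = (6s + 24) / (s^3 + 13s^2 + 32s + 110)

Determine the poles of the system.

s = -1 + 3j, -1 - 3j, -11

The poles are the roots of the denominator s^3 + 13s^2 + 32s + 110 = 0.
Trying s = -11: the polynomial evaluates to 0, so (s + 11) is a factor.
Dividing out leaves s^2 + 2s + 10 = 0.
The quadratic formula then gives s = -1 ± 3j.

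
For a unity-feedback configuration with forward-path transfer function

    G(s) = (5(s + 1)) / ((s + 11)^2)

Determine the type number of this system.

The denominator has no factor of s at the origin — no free integrator — so this is a Type 0 system.

Type 0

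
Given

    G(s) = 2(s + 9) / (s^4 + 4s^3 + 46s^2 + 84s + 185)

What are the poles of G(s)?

s = -1 ± 2j, -1 ± 6j

The poles are the roots of the denominator s^4 + 4s^3 + 46s^2 + 84s + 185 = 0.
No real roots exist; factor into two real quadratics: (s^2 + 2s + 5)(s^2 + 2s + 37) = 0.
Each quadratic gives a conjugate pair via the quadratic formula.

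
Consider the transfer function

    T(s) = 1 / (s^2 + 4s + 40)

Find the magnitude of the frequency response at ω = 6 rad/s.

|T(j6)| ≈ 0.04110

Substitute s = j6: numerator = 1, denominator = 4 + j24.
|T(j6)| = |1| / |4 + j24| = 1 / 24.331 ≈ 0.04110.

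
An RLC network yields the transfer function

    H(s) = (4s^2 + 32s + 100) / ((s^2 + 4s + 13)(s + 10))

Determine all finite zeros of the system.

s = -4 ± 3j

Set the numerator to zero: 4s^2 + 32s + 100 = 0, i.e. 4·(s^2 + 8s + 25) = 0.
Factoring: (s^2 + 8s + 25) = 0.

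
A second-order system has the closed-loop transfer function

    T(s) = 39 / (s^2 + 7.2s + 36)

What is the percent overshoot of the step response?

Comparing s^2 + 7.2s + 36 to s^2 + 2ζωₙs + ωₙ²: ωₙ = 6 rad/s and ζ = 7.2/(2·6) = 0.6.
%OS = 100·exp(−πζ/√(1−ζ²)) = 100·exp(−π·0.6/√(1−0.6²)) ≈ 9.48%.

%OS ≈ 9.48%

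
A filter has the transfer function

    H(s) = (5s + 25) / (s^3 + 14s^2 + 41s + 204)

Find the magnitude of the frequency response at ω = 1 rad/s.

Substitute s = j1: numerator = 25 + j5, denominator = 190 + j40.
|H(j1)| = |25 + j5| / |190 + j40| = 25.495 / 194.16 ≈ 0.1313.

|H(j1)| ≈ 0.1313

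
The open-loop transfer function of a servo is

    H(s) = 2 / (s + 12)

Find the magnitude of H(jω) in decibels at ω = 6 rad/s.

Substitute s = j6: numerator = 2, denominator = 12 + j6.
|H(j6)| = |2| / |12 + j6| = 2 / 13.416 ≈ 0.1491.
In decibels: 20·log₁₀(0.1491) ≈ -16.5 dB.

|H(j6)|_dB ≈ -16.5 dB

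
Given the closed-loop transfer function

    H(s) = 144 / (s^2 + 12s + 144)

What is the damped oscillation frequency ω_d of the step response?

ω_d ≈ 10.39 rad/s

Comparing s^2 + 12s + 144 to s^2 + 2ζωₙs + ωₙ²: ωₙ = 12 rad/s and ζ = 12/(2·12) = 0.5.
ζωₙ = 12/2 = 6, so ω_d = ωₙ√(1−ζ²) = √(ωₙ² − (ζωₙ)²) = √(144 − 6²) = √108 ≈ 10.39 rad/s.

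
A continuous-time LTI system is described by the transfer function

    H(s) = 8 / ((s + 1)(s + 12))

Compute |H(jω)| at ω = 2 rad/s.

|H(j2)| ≈ 0.2941

Substitute s = j2: numerator = 8, denominator = 8 + j26.
|H(j2)| = |8| / |8 + j26| = 8 / 27.203 ≈ 0.2941.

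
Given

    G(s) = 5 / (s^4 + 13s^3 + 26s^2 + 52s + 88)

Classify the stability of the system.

marginally stable

The denominator s^4 + 13s^3 + 26s^2 + 52s + 88 factors as (s^2 + 4)(s + 11)(s + 2), giving poles at s = 2j, -2j, -11, -2.
Since the simple pole(s) at s = 2j, -2j lie on the jω-axis with none in the right half-plane, the system is marginally stable.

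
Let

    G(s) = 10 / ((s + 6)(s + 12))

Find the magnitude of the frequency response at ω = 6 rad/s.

|G(j6)| ≈ 0.08784

Substitute s = j6: numerator = 10, denominator = 36 + j108.
|G(j6)| = |10| / |36 + j108| = 10 / 113.84 ≈ 0.08784.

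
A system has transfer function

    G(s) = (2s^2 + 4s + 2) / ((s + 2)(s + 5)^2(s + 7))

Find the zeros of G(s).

s = -1, -1

Set the numerator to zero: 2s^2 + 4s + 2 = 0, i.e. 2·(s^2 + 2s + 1) = 0.
Factoring: (s + 1)^2 = 0.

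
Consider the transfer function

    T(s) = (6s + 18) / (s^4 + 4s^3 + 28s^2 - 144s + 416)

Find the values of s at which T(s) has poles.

s = 2 ± 2j, -4 ± 6j

The poles are the roots of the denominator s^4 + 4s^3 + 28s^2 - 144s + 416 = 0.
No real roots exist; factor into two real quadratics: (s^2 - 4s + 8)(s^2 + 8s + 52) = 0.
Each quadratic gives a conjugate pair via the quadratic formula.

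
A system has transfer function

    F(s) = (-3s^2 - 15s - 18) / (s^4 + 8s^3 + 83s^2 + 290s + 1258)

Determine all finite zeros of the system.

Set the numerator to zero: -3s^2 - 15s - 18 = 0, i.e. -3·(s^2 + 5s + 6) = 0.
Factoring: (s + 2)(s + 3) = 0.

s = -2, -3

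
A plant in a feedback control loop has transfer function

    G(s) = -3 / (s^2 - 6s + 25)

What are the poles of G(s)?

The poles are the roots of the denominator s^2 - 6s + 25 = 0.
Using the quadratic formula: s = (6 ± √(-64))/2 = 3 ± 4j.

s = 3 ± 4j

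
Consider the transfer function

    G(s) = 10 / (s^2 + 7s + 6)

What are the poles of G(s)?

s = -6, -1

The poles are the roots of the denominator s^2 + 7s + 6 = 0.
Factoring: (s + 6)(s + 1) = 0, so s = -6 and s = -1.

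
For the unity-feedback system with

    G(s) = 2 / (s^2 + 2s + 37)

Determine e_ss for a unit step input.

G(s) has no poles at the origin.
This is a Type 0 system. Kp = lim_{s→0} G(s) = 2/37.
e_ss = 1/(1 + Kp) = 1/(1 + 2/37) = 37/39 ≈ 0.9487.

e_ss = 0.9487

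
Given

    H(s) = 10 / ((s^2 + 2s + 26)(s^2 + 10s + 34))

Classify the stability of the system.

The poles can be read from the denominator factors: s = -1 ± 5j, -5 ± 3j.
Since all poles lie strictly in the left half-plane, the system is stable.

stable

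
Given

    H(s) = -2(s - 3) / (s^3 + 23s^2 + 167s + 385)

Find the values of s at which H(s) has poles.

s = -11, -5, -7

The poles are the roots of the denominator s^3 + 23s^2 + 167s + 385 = 0.
Trying s = -11: the polynomial evaluates to 0, so (s + 11) is a factor.
Dividing out leaves s^2 + 12s + 35 = 0.
Factoring the quadratic: (s + 5)(s + 7) = 0.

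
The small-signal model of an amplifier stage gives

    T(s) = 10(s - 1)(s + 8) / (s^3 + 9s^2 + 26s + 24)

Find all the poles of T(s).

The poles are the roots of the denominator s^3 + 9s^2 + 26s + 24 = 0.
Trying s = -3: the polynomial evaluates to 0, so (s + 3) is a factor.
Dividing out leaves s^2 + 6s + 8 = 0.
Factoring the quadratic: (s + 4)(s + 2) = 0.

s = -3, -4, -2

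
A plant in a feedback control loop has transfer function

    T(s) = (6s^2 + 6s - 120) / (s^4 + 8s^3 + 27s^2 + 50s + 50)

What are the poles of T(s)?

The poles are the roots of the denominator s^4 + 8s^3 + 27s^2 + 50s + 50 = 0.
No real roots exist; factor into two real quadratics: (s^2 + 2s + 5)(s^2 + 6s + 10) = 0.
Each quadratic gives a conjugate pair via the quadratic formula.

s = -1 + 2j, -1 - 2j, -3 + j, -3 - j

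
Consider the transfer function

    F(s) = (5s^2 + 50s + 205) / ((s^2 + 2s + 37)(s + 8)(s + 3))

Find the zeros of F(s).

Set the numerator to zero: 5s^2 + 50s + 205 = 0, i.e. 5·(s^2 + 10s + 41) = 0.
Factoring: (s^2 + 10s + 41) = 0.

s = -5 ± 4j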